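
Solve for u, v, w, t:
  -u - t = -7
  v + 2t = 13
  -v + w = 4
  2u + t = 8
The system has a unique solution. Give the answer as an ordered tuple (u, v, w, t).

Form the augmented matrix and row-reduce:
  [ -1   0  0  -1  |  -7 ]
  [  0   1  0   2  |  13 ]
  [  0  -1  1   0  |   4 ]
  [  2   0  0   1  |   8 ]
r1 := -1·r1
  [ 1   0  0  1  |   7 ]
  [ 0   1  0  2  |  13 ]
  [ 0  -1  1  0  |   4 ]
  [ 2   0  0  1  |   8 ]
r4 := r4 − 2·r1
  [ 1   0  0   1  |   7 ]
  [ 0   1  0   2  |  13 ]
  [ 0  -1  1   0  |   4 ]
  [ 0   0  0  -1  |  -6 ]
r3 := r3 + r2
  [ 1  0  0   1  |   7 ]
  [ 0  1  0   2  |  13 ]
  [ 0  0  1   2  |  17 ]
  [ 0  0  0  -1  |  -6 ]
r4 := -1·r4
  [ 1  0  0  1  |   7 ]
  [ 0  1  0  2  |  13 ]
  [ 0  0  1  2  |  17 ]
  [ 0  0  0  1  |   6 ]
r3 := r3 − 2·r4
  [ 1  0  0  1  |   7 ]
  [ 0  1  0  2  |  13 ]
  [ 0  0  1  0  |   5 ]
  [ 0  0  0  1  |   6 ]
r2 := r2 − 2·r4
  [ 1  0  0  1  |  7 ]
  [ 0  1  0  0  |  1 ]
  [ 0  0  1  0  |  5 ]
  [ 0  0  0  1  |  6 ]
r1 := r1 − r4
  [ 1  0  0  0  |  1 ]
  [ 0  1  0  0  |  1 ]
  [ 0  0  1  0  |  5 ]
  [ 0  0  0  1  |  6 ]
Reading off the last column: u = 1, v = 1, w = 5, t = 6.

(1, 1, 5, 6)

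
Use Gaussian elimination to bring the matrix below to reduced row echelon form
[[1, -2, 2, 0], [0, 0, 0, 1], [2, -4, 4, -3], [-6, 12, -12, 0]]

Subtract 2 times ρ1 from ρ3.
  [  1  -2    2   0 ]
  [  0   0    0   1 ]
  [  0   0    0  -3 ]
  [ -6  12  -12   0 ]
Add 6 times ρ1 to ρ4.
  [ 1  -2  2   0 ]
  [ 0   0  0   1 ]
  [ 0   0  0  -3 ]
  [ 0   0  0   0 ]
Add 3 times ρ2 to ρ3.
  [ 1  -2  2  0 ]
  [ 0   0  0  1 ]
  [ 0   0  0  0 ]
  [ 0   0  0  0 ]

[[1, -2, 2, 0], [0, 0, 0, 1], [0, 0, 0, 0], [0, 0, 0, 0]]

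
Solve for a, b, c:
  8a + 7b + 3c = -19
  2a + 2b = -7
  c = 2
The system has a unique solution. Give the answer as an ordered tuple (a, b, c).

(-1/2, -3, 2)

Form the augmented matrix and row-reduce:
  [ 8  7  3  |  -19 ]
  [ 2  2  0  |   -7 ]
  [ 0  0  1  |    2 ]
r1 → 1/8·r1
  [ 1  7/8  3/8  |  -19/8 ]
  [ 2    2    0  |     -7 ]
  [ 0    0    1  |      2 ]
r2 → r2 − 2·r1
  [ 1  7/8   3/8  |  -19/8 ]
  [ 0  1/4  -3/4  |   -9/4 ]
  [ 0    0     1  |      2 ]
r2 → 4·r2
  [ 1  7/8  3/8  |  -19/8 ]
  [ 0    1   -3  |     -9 ]
  [ 0    0    1  |      2 ]
r2 → r2 + 3·r3
  [ 1  7/8  3/8  |  -19/8 ]
  [ 0    1    0  |     -3 ]
  [ 0    0    1  |      2 ]
r1 → r1 − 3/8·r3
  [ 1  7/8  0  |  -25/8 ]
  [ 0    1  0  |     -3 ]
  [ 0    0  1  |      2 ]
r1 → r1 − 7/8·r2
  [ 1  0  0  |  -1/2 ]
  [ 0  1  0  |    -3 ]
  [ 0  0  1  |     2 ]
Reading off the last column: a = -1/2, b = -3, c = 2.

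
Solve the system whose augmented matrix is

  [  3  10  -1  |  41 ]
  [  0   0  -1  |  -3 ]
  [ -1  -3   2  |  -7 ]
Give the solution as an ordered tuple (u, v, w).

(-2, 5, 3)

Multiply ρ1 by 1/3.
  [  1  10/3  -1/3  |  41/3 ]
  [  0     0    -1  |    -3 ]
  [ -1    -3     2  |    -7 ]
Add ρ1 to ρ3.
  [ 1  10/3  -1/3  |  41/3 ]
  [ 0     0    -1  |    -3 ]
  [ 0   1/3   5/3  |  20/3 ]
Swap ρ2 and ρ3.
  [ 1  10/3  -1/3  |  41/3 ]
  [ 0   1/3   5/3  |  20/3 ]
  [ 0     0    -1  |    -3 ]
Multiply ρ2 by 3.
  [ 1  10/3  -1/3  |  41/3 ]
  [ 0     1     5  |    20 ]
  [ 0     0    -1  |    -3 ]
Multiply ρ3 by -1.
  [ 1  10/3  -1/3  |  41/3 ]
  [ 0     1     5  |    20 ]
  [ 0     0     1  |     3 ]
Subtract 5 times ρ3 from ρ2.
  [ 1  10/3  -1/3  |  41/3 ]
  [ 0     1     0  |     5 ]
  [ 0     0     1  |     3 ]
Add 1/3 times ρ3 to ρ1.
  [ 1  10/3  0  |  44/3 ]
  [ 0     1  0  |     5 ]
  [ 0     0  1  |     3 ]
Subtract 10/3 times ρ2 from ρ1.
  [ 1  0  0  |  -2 ]
  [ 0  1  0  |   5 ]
  [ 0  0  1  |   3 ]
Reading off the last column: u = -2, v = 5, w = 3.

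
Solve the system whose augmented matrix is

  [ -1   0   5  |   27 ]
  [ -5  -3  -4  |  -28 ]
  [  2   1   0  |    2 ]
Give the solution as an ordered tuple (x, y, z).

(-2, 6, 5)

R1 := -1·R1
  [  1   0  -5  |  -27 ]
  [ -5  -3  -4  |  -28 ]
  [  2   1   0  |    2 ]
R2 := R2 + 5·R1
  [ 1   0   -5  |   -27 ]
  [ 0  -3  -29  |  -163 ]
  [ 2   1    0  |     2 ]
R3 := R3 − 2·R1
  [ 1   0   -5  |   -27 ]
  [ 0  -3  -29  |  -163 ]
  [ 0   1   10  |    56 ]
R2 := -1/3·R2
  [ 1  0    -5  |    -27 ]
  [ 0  1  29/3  |  163/3 ]
  [ 0  1    10  |     56 ]
R3 := R3 − R2
  [ 1  0    -5  |    -27 ]
  [ 0  1  29/3  |  163/3 ]
  [ 0  0   1/3  |    5/3 ]
R3 := 3·R3
  [ 1  0    -5  |    -27 ]
  [ 0  1  29/3  |  163/3 ]
  [ 0  0     1  |      5 ]
R2 := R2 − 29/3·R3
  [ 1  0  -5  |  -27 ]
  [ 0  1   0  |    6 ]
  [ 0  0   1  |    5 ]
R1 := R1 + 5·R3
  [ 1  0  0  |  -2 ]
  [ 0  1  0  |   6 ]
  [ 0  0  1  |   5 ]
Reading off the last column: x = -2, y = 6, z = 5.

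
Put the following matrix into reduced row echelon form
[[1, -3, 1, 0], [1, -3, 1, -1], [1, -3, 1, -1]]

[[1, -3, 1, 0], [0, 0, 0, 1], [0, 0, 0, 0]]

r2 ← r2 − r1
  [ 1  -3  1   0 ]
  [ 0   0  0  -1 ]
  [ 1  -3  1  -1 ]
r3 ← r3 − r1
  [ 1  -3  1   0 ]
  [ 0   0  0  -1 ]
  [ 0   0  0  -1 ]
r2 ← -1·r2
  [ 1  -3  1   0 ]
  [ 0   0  0   1 ]
  [ 0   0  0  -1 ]
r3 ← r3 + r2
  [ 1  -3  1  0 ]
  [ 0   0  0  1 ]
  [ 0   0  0  0 ]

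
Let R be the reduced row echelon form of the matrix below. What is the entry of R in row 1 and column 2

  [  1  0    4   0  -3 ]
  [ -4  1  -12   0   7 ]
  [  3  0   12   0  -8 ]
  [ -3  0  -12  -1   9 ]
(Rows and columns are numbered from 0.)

4

Add 4 times R1 to R2.
  [  1  0    4   0  -3 ]
  [  0  1    4   0  -5 ]
  [  3  0   12   0  -8 ]
  [ -3  0  -12  -1   9 ]
Subtract 3 times R1 from R3.
  [  1  0    4   0  -3 ]
  [  0  1    4   0  -5 ]
  [  0  0    0   0   1 ]
  [ -3  0  -12  -1   9 ]
Add 3 times R1 to R4.
  [ 1  0  4   0  -3 ]
  [ 0  1  4   0  -5 ]
  [ 0  0  0   0   1 ]
  [ 0  0  0  -1   0 ]
Swap R3 and R4.
  [ 1  0  4   0  -3 ]
  [ 0  1  4   0  -5 ]
  [ 0  0  0  -1   0 ]
  [ 0  0  0   0   1 ]
Multiply R3 by -1.
  [ 1  0  4  0  -3 ]
  [ 0  1  4  0  -5 ]
  [ 0  0  0  1   0 ]
  [ 0  0  0  0   1 ]
Add 5 times R4 to R2.
  [ 1  0  4  0  -3 ]
  [ 0  1  4  0   0 ]
  [ 0  0  0  1   0 ]
  [ 0  0  0  0   1 ]
Add 3 times R4 to R1.
  [ 1  0  4  0  0 ]
  [ 0  1  4  0  0 ]
  [ 0  0  0  1  0 ]
  [ 0  0  0  0  1 ]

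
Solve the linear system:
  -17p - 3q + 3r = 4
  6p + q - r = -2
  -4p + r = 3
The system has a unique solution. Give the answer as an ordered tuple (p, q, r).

(-2, 5, -5)

Form the augmented matrix and row-reduce:
  [ -17  -3   3  |   4 ]
  [   6   1  -1  |  -2 ]
  [  -4   0   1  |   3 ]
Multiply ρ1 by -1/17.
Subtract 6 times ρ1 from ρ2.
Add 4 times ρ1 to ρ3.
Multiply ρ2 by -17.
Subtract 12/17 times ρ2 from ρ3.
Add ρ3 to ρ2.
Add 3/17 times ρ3 to ρ1.
Subtract 3/17 times ρ2 from ρ1.
Reading off the last column: p = -2, q = 5, r = -5.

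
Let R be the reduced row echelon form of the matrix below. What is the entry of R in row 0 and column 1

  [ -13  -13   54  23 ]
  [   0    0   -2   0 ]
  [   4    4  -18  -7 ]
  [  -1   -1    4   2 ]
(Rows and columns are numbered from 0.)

r1 → -1/13·r1
  [  1   1  -54/13  -23/13 ]
  [  0   0      -2       0 ]
  [  4   4     -18      -7 ]
  [ -1  -1       4       2 ]
r3 → r3 − 4·r1
  [  1   1  -54/13  -23/13 ]
  [  0   0      -2       0 ]
  [  0   0  -18/13    1/13 ]
  [ -1  -1       4       2 ]
r4 → r4 + r1
  [ 1  1  -54/13  -23/13 ]
  [ 0  0      -2       0 ]
  [ 0  0  -18/13    1/13 ]
  [ 0  0   -2/13    3/13 ]
r2 → -1/2·r2
  [ 1  1  -54/13  -23/13 ]
  [ 0  0       1       0 ]
  [ 0  0  -18/13    1/13 ]
  [ 0  0   -2/13    3/13 ]
r3 → r3 + 18/13·r2
  [ 1  1  -54/13  -23/13 ]
  [ 0  0       1       0 ]
  [ 0  0       0    1/13 ]
  [ 0  0   -2/13    3/13 ]
r4 → r4 + 2/13·r2
  [ 1  1  -54/13  -23/13 ]
  [ 0  0       1       0 ]
  [ 0  0       0    1/13 ]
  [ 0  0       0    3/13 ]
r3 → 13·r3
  [ 1  1  -54/13  -23/13 ]
  [ 0  0       1       0 ]
  [ 0  0       0       1 ]
  [ 0  0       0    3/13 ]
r4 → r4 − 3/13·r3
  [ 1  1  -54/13  -23/13 ]
  [ 0  0       1       0 ]
  [ 0  0       0       1 ]
  [ 0  0       0       0 ]
r1 → r1 + 23/13·r3
  [ 1  1  -54/13  0 ]
  [ 0  0       1  0 ]
  [ 0  0       0  1 ]
  [ 0  0       0  0 ]
r1 → r1 + 54/13·r2
  [ 1  1  0  0 ]
  [ 0  0  1  0 ]
  [ 0  0  0  1 ]
  [ 0  0  0  0 ]

1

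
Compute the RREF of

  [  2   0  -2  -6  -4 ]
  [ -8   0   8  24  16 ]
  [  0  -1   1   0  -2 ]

R1 := 1/2·R1
  [  1   0  -1  -3  -2 ]
  [ -8   0   8  24  16 ]
  [  0  -1   1   0  -2 ]
R2 := R2 + 8·R1
  [ 1   0  -1  -3  -2 ]
  [ 0   0   0   0   0 ]
  [ 0  -1   1   0  -2 ]
R2 <-> R3
  [ 1   0  -1  -3  -2 ]
  [ 0  -1   1   0  -2 ]
  [ 0   0   0   0   0 ]
R2 := -1·R2
  [ 1  0  -1  -3  -2 ]
  [ 0  1  -1   0   2 ]
  [ 0  0   0   0   0 ]

[[1, 0, -1, -3, -2], [0, 1, -1, 0, 2], [0, 0, 0, 0, 0]]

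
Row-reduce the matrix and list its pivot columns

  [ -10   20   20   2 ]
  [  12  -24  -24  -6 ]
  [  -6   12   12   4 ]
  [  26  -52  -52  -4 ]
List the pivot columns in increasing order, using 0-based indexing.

0, 3

Multiply r1 by -1/10.
  [  1   -2   -2  -1/5 ]
  [ 12  -24  -24    -6 ]
  [ -6   12   12     4 ]
  [ 26  -52  -52    -4 ]
Subtract 12 times r1 from r2.
  [  1   -2   -2   -1/5 ]
  [  0    0    0  -18/5 ]
  [ -6   12   12      4 ]
  [ 26  -52  -52     -4 ]
Add 6 times r1 to r3.
  [  1   -2   -2   -1/5 ]
  [  0    0    0  -18/5 ]
  [  0    0    0   14/5 ]
  [ 26  -52  -52     -4 ]
Subtract 26 times r1 from r4.
  [ 1  -2  -2   -1/5 ]
  [ 0   0   0  -18/5 ]
  [ 0   0   0   14/5 ]
  [ 0   0   0    6/5 ]
Multiply r2 by -5/18.
  [ 1  -2  -2  -1/5 ]
  [ 0   0   0     1 ]
  [ 0   0   0  14/5 ]
  [ 0   0   0   6/5 ]
Subtract 14/5 times r2 from r3.
  [ 1  -2  -2  -1/5 ]
  [ 0   0   0     1 ]
  [ 0   0   0     0 ]
  [ 0   0   0   6/5 ]
Subtract 6/5 times r2 from r4.
  [ 1  -2  -2  -1/5 ]
  [ 0   0   0     1 ]
  [ 0   0   0     0 ]
  [ 0   0   0     0 ]
Add 1/5 times r2 to r1.
  [ 1  -2  -2  0 ]
  [ 0   0   0  1 ]
  [ 0   0   0  0 ]
  [ 0   0   0  0 ]
Pivot columns are the columns containing a leading 1.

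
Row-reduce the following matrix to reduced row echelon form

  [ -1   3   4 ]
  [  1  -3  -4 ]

[[1, -3, -4], [0, 0, 0]]

R1 → -1·R1
  [ 1  -3  -4 ]
  [ 1  -3  -4 ]
R2 → R2 − R1
  [ 1  -3  -4 ]
  [ 0   0   0 ]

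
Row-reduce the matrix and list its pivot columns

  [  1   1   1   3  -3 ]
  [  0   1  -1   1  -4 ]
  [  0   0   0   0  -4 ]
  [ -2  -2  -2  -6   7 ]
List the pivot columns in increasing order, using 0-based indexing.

0, 1, 4

R4 ← R4 + 2·R1
  [ 1  1   1  3  -3 ]
  [ 0  1  -1  1  -4 ]
  [ 0  0   0  0  -4 ]
  [ 0  0   0  0   1 ]
R3 ← -1/4·R3
  [ 1  1   1  3  -3 ]
  [ 0  1  -1  1  -4 ]
  [ 0  0   0  0   1 ]
  [ 0  0   0  0   1 ]
R4 ← R4 − R3
  [ 1  1   1  3  -3 ]
  [ 0  1  -1  1  -4 ]
  [ 0  0   0  0   1 ]
  [ 0  0   0  0   0 ]
R2 ← R2 + 4·R3
  [ 1  1   1  3  -3 ]
  [ 0  1  -1  1   0 ]
  [ 0  0   0  0   1 ]
  [ 0  0   0  0   0 ]
R1 ← R1 + 3·R3
  [ 1  1   1  3  0 ]
  [ 0  1  -1  1  0 ]
  [ 0  0   0  0  1 ]
  [ 0  0   0  0  0 ]
R1 ← R1 − R2
  [ 1  0   2  2  0 ]
  [ 0  1  -1  1  0 ]
  [ 0  0   0  0  1 ]
  [ 0  0   0  0  0 ]
Pivot columns are the columns containing a leading 1.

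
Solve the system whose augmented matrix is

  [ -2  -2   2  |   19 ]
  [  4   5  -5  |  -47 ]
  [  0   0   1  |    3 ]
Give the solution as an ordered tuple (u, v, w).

Multiply ρ1 by -1/2.
  [ 1  1  -1  |  -19/2 ]
  [ 4  5  -5  |    -47 ]
  [ 0  0   1  |      3 ]
Subtract 4 times ρ1 from ρ2.
  [ 1  1  -1  |  -19/2 ]
  [ 0  1  -1  |     -9 ]
  [ 0  0   1  |      3 ]
Add ρ3 to ρ2.
  [ 1  1  -1  |  -19/2 ]
  [ 0  1   0  |     -6 ]
  [ 0  0   1  |      3 ]
Add ρ3 to ρ1.
  [ 1  1  0  |  -13/2 ]
  [ 0  1  0  |     -6 ]
  [ 0  0  1  |      3 ]
Subtract ρ2 from ρ1.
  [ 1  0  0  |  -1/2 ]
  [ 0  1  0  |    -6 ]
  [ 0  0  1  |     3 ]
Reading off the last column: u = -1/2, v = -6, w = 3.

(-1/2, -6, 3)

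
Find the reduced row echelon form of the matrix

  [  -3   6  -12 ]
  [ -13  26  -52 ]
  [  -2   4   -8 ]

Multiply R1 by -1/3.
  [   1  -2    4 ]
  [ -13  26  -52 ]
  [  -2   4   -8 ]
Add 13 times R1 to R2.
  [  1  -2   4 ]
  [  0   0   0 ]
  [ -2   4  -8 ]
Add 2 times R1 to R3.
  [ 1  -2  4 ]
  [ 0   0  0 ]
  [ 0   0  0 ]

[[1, -2, 4], [0, 0, 0], [0, 0, 0]]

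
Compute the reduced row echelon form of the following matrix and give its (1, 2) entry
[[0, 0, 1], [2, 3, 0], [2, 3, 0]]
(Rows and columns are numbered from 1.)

R1 ↔ R2
  [ 2  3  0 ]
  [ 0  0  1 ]
  [ 2  3  0 ]
R1 ← 1/2·R1
  [ 1  3/2  0 ]
  [ 0    0  1 ]
  [ 2    3  0 ]
R3 ← R3 − 2·R1
  [ 1  3/2  0 ]
  [ 0    0  1 ]
  [ 0    0  0 ]

3/2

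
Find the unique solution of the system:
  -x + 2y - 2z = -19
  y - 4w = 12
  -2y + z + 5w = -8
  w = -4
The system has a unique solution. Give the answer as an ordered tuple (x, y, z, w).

(3, -4, 4, -4)

Form the augmented matrix and row-reduce:
  [ -1   2  -2   0  |  -19 ]
  [  0   1   0  -4  |   12 ]
  [  0  -2   1   5  |   -8 ]
  [  0   0   0   1  |   -4 ]
ρ1 := -1·ρ1
  [ 1  -2  2   0  |  19 ]
  [ 0   1  0  -4  |  12 ]
  [ 0  -2  1   5  |  -8 ]
  [ 0   0  0   1  |  -4 ]
ρ3 := ρ3 + 2·ρ2
  [ 1  -2  2   0  |  19 ]
  [ 0   1  0  -4  |  12 ]
  [ 0   0  1  -3  |  16 ]
  [ 0   0  0   1  |  -4 ]
ρ3 := ρ3 + 3·ρ4
  [ 1  -2  2   0  |  19 ]
  [ 0   1  0  -4  |  12 ]
  [ 0   0  1   0  |   4 ]
  [ 0   0  0   1  |  -4 ]
ρ2 := ρ2 + 4·ρ4
  [ 1  -2  2  0  |  19 ]
  [ 0   1  0  0  |  -4 ]
  [ 0   0  1  0  |   4 ]
  [ 0   0  0  1  |  -4 ]
ρ1 := ρ1 − 2·ρ3
  [ 1  -2  0  0  |  11 ]
  [ 0   1  0  0  |  -4 ]
  [ 0   0  1  0  |   4 ]
  [ 0   0  0  1  |  -4 ]
ρ1 := ρ1 + 2·ρ2
  [ 1  0  0  0  |   3 ]
  [ 0  1  0  0  |  -4 ]
  [ 0  0  1  0  |   4 ]
  [ 0  0  0  1  |  -4 ]
Reading off the last column: x = 3, y = -4, z = 4, w = -4.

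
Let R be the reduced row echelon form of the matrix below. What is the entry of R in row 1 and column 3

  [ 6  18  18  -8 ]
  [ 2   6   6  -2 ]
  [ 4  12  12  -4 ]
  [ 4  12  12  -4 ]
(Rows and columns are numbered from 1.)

r1 ← 1/6·r1
  [ 1   3   3  -4/3 ]
  [ 2   6   6    -2 ]
  [ 4  12  12    -4 ]
  [ 4  12  12    -4 ]
r2 ← r2 − 2·r1
  [ 1   3   3  -4/3 ]
  [ 0   0   0   2/3 ]
  [ 4  12  12    -4 ]
  [ 4  12  12    -4 ]
r3 ← r3 − 4·r1
  [ 1   3   3  -4/3 ]
  [ 0   0   0   2/3 ]
  [ 0   0   0   4/3 ]
  [ 4  12  12    -4 ]
r4 ← r4 − 4·r1
  [ 1  3  3  -4/3 ]
  [ 0  0  0   2/3 ]
  [ 0  0  0   4/3 ]
  [ 0  0  0   4/3 ]
r2 ← 3/2·r2
  [ 1  3  3  -4/3 ]
  [ 0  0  0     1 ]
  [ 0  0  0   4/3 ]
  [ 0  0  0   4/3 ]
r3 ← r3 − 4/3·r2
  [ 1  3  3  -4/3 ]
  [ 0  0  0     1 ]
  [ 0  0  0     0 ]
  [ 0  0  0   4/3 ]
r4 ← r4 − 4/3·r2
  [ 1  3  3  -4/3 ]
  [ 0  0  0     1 ]
  [ 0  0  0     0 ]
  [ 0  0  0     0 ]
r1 ← r1 + 4/3·r2
  [ 1  3  3  0 ]
  [ 0  0  0  1 ]
  [ 0  0  0  0 ]
  [ 0  0  0  0 ]

3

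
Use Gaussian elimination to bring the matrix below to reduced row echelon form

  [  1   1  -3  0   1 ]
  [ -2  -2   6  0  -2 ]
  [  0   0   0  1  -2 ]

r2 := r2 + 2·r1
  [ 1  1  -3  0   1 ]
  [ 0  0   0  0   0 ]
  [ 0  0   0  1  -2 ]
r2 ↔ r3
  [ 1  1  -3  0   1 ]
  [ 0  0   0  1  -2 ]
  [ 0  0   0  0   0 ]

[[1, 1, -3, 0, 1], [0, 0, 0, 1, -2], [0, 0, 0, 0, 0]]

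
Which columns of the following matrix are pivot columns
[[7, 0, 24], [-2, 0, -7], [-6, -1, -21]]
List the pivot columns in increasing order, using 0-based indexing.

0, 1, 2

ρ1 → 1/7·ρ1
  [  1   0  24/7 ]
  [ -2   0    -7 ]
  [ -6  -1   -21 ]
ρ2 → ρ2 + 2·ρ1
  [  1   0  24/7 ]
  [  0   0  -1/7 ]
  [ -6  -1   -21 ]
ρ3 → ρ3 + 6·ρ1
  [ 1   0  24/7 ]
  [ 0   0  -1/7 ]
  [ 0  -1  -3/7 ]
ρ2 ↔ ρ3
  [ 1   0  24/7 ]
  [ 0  -1  -3/7 ]
  [ 0   0  -1/7 ]
ρ2 → -1·ρ2
  [ 1  0  24/7 ]
  [ 0  1   3/7 ]
  [ 0  0  -1/7 ]
ρ3 → -7·ρ3
  [ 1  0  24/7 ]
  [ 0  1   3/7 ]
  [ 0  0     1 ]
ρ2 → ρ2 − 3/7·ρ3
  [ 1  0  24/7 ]
  [ 0  1     0 ]
  [ 0  0     1 ]
ρ1 → ρ1 − 24/7·ρ3
  [ 1  0  0 ]
  [ 0  1  0 ]
  [ 0  0  1 ]
Pivot columns are the columns containing a leading 1.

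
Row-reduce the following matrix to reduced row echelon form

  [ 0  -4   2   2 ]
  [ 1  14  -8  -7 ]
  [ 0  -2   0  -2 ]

[[1, 0, 0, 3], [0, 1, 0, 1], [0, 0, 1, 3]]

ρ1 <=> ρ2
  [ 1  14  -8  -7 ]
  [ 0  -4   2   2 ]
  [ 0  -2   0  -2 ]
ρ2 := -1/4·ρ2
  [ 1  14    -8    -7 ]
  [ 0   1  -1/2  -1/2 ]
  [ 0  -2     0    -2 ]
ρ3 := ρ3 + 2·ρ2
  [ 1  14    -8    -7 ]
  [ 0   1  -1/2  -1/2 ]
  [ 0   0    -1    -3 ]
ρ3 := -1·ρ3
  [ 1  14    -8    -7 ]
  [ 0   1  -1/2  -1/2 ]
  [ 0   0     1     3 ]
ρ2 := ρ2 + 1/2·ρ3
  [ 1  14  -8  -7 ]
  [ 0   1   0   1 ]
  [ 0   0   1   3 ]
ρ1 := ρ1 + 8·ρ3
  [ 1  14  0  17 ]
  [ 0   1  0   1 ]
  [ 0   0  1   3 ]
ρ1 := ρ1 − 14·ρ2
  [ 1  0  0  3 ]
  [ 0  1  0  1 ]
  [ 0  0  1  3 ]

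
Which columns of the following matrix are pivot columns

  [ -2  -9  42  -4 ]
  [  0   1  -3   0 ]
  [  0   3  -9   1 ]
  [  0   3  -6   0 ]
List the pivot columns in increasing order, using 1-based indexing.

Multiply r1 by -1/2.
  [ 1  9/2  -21  2 ]
  [ 0    1   -3  0 ]
  [ 0    3   -9  1 ]
  [ 0    3   -6  0 ]
Subtract 3 times r2 from r3.
  [ 1  9/2  -21  2 ]
  [ 0    1   -3  0 ]
  [ 0    0    0  1 ]
  [ 0    3   -6  0 ]
Subtract 3 times r2 from r4.
  [ 1  9/2  -21  2 ]
  [ 0    1   -3  0 ]
  [ 0    0    0  1 ]
  [ 0    0    3  0 ]
Swap r3 and r4.
  [ 1  9/2  -21  2 ]
  [ 0    1   -3  0 ]
  [ 0    0    3  0 ]
  [ 0    0    0  1 ]
Multiply r3 by 1/3.
  [ 1  9/2  -21  2 ]
  [ 0    1   -3  0 ]
  [ 0    0    1  0 ]
  [ 0    0    0  1 ]
Subtract 2 times r4 from r1.
  [ 1  9/2  -21  0 ]
  [ 0    1   -3  0 ]
  [ 0    0    1  0 ]
  [ 0    0    0  1 ]
Add 3 times r3 to r2.
  [ 1  9/2  -21  0 ]
  [ 0    1    0  0 ]
  [ 0    0    1  0 ]
  [ 0    0    0  1 ]
Add 21 times r3 to r1.
  [ 1  9/2  0  0 ]
  [ 0    1  0  0 ]
  [ 0    0  1  0 ]
  [ 0    0  0  1 ]
Subtract 9/2 times r2 from r1.
  [ 1  0  0  0 ]
  [ 0  1  0  0 ]
  [ 0  0  1  0 ]
  [ 0  0  0  1 ]
Pivot columns are the columns containing a leading 1.

1, 2, 3, 4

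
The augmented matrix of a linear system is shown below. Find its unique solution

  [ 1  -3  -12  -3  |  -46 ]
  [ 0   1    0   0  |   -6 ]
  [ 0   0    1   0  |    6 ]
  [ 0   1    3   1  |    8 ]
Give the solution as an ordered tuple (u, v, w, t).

(-4, -6, 6, -4)

R4 := R4 − R2
  [ 1  -3  -12  -3  |  -46 ]
  [ 0   1    0   0  |   -6 ]
  [ 0   0    1   0  |    6 ]
  [ 0   0    3   1  |   14 ]
R4 := R4 − 3·R3
  [ 1  -3  -12  -3  |  -46 ]
  [ 0   1    0   0  |   -6 ]
  [ 0   0    1   0  |    6 ]
  [ 0   0    0   1  |   -4 ]
R1 := R1 + 3·R4
  [ 1  -3  -12  0  |  -58 ]
  [ 0   1    0  0  |   -6 ]
  [ 0   0    1  0  |    6 ]
  [ 0   0    0  1  |   -4 ]
R1 := R1 + 12·R3
  [ 1  -3  0  0  |  14 ]
  [ 0   1  0  0  |  -6 ]
  [ 0   0  1  0  |   6 ]
  [ 0   0  0  1  |  -4 ]
R1 := R1 + 3·R2
  [ 1  0  0  0  |  -4 ]
  [ 0  1  0  0  |  -6 ]
  [ 0  0  1  0  |   6 ]
  [ 0  0  0  1  |  -4 ]
Reading off the last column: u = -4, v = -6, w = 6, t = -4.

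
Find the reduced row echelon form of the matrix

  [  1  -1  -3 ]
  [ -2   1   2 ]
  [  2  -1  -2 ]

R2 → R2 + 2·R1
  [ 1  -1  -3 ]
  [ 0  -1  -4 ]
  [ 2  -1  -2 ]
R3 → R3 − 2·R1
  [ 1  -1  -3 ]
  [ 0  -1  -4 ]
  [ 0   1   4 ]
R2 → -1·R2
  [ 1  -1  -3 ]
  [ 0   1   4 ]
  [ 0   1   4 ]
R3 → R3 − R2
  [ 1  -1  -3 ]
  [ 0   1   4 ]
  [ 0   0   0 ]
R1 → R1 + R2
  [ 1  0  1 ]
  [ 0  1  4 ]
  [ 0  0  0 ]

[[1, 0, 1], [0, 1, 4], [0, 0, 0]]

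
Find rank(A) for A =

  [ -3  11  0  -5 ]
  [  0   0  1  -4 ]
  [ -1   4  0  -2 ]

rank = 3

R1 := -1/3·R1
  [  1  -11/3  0  5/3 ]
  [  0      0  1   -4 ]
  [ -1      4  0   -2 ]
R3 := R3 + R1
  [ 1  -11/3  0   5/3 ]
  [ 0      0  1    -4 ]
  [ 0    1/3  0  -1/3 ]
R2 ↔ R3
  [ 1  -11/3  0   5/3 ]
  [ 0    1/3  0  -1/3 ]
  [ 0      0  1    -4 ]
R2 := 3·R2
  [ 1  -11/3  0  5/3 ]
  [ 0      1  0   -1 ]
  [ 0      0  1   -4 ]
R1 := R1 + 11/3·R2
  [ 1  0  0  -2 ]
  [ 0  1  0  -1 ]
  [ 0  0  1  -4 ]
The reduced form has 3 nonzero rows.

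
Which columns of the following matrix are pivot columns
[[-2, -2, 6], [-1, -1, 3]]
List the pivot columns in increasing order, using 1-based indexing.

Multiply r1 by -1/2.
  [  1   1  -3 ]
  [ -1  -1   3 ]
Add r1 to r2.
  [ 1  1  -3 ]
  [ 0  0   0 ]
Pivot columns are the columns containing a leading 1.

1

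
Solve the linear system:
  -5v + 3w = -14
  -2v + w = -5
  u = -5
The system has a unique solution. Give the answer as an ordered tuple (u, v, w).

Form the augmented matrix and row-reduce:
  [ 0  -5  3  |  -14 ]
  [ 0  -2  1  |   -5 ]
  [ 1   0  0  |   -5 ]
R1 <=> R3
  [ 1   0  0  |   -5 ]
  [ 0  -2  1  |   -5 ]
  [ 0  -5  3  |  -14 ]
R2 ← -1/2·R2
  [ 1   0     0  |   -5 ]
  [ 0   1  -1/2  |  5/2 ]
  [ 0  -5     3  |  -14 ]
R3 ← R3 + 5·R2
  [ 1  0     0  |    -5 ]
  [ 0  1  -1/2  |   5/2 ]
  [ 0  0   1/2  |  -3/2 ]
R3 ← 2·R3
  [ 1  0     0  |   -5 ]
  [ 0  1  -1/2  |  5/2 ]
  [ 0  0     1  |   -3 ]
R2 ← R2 + 1/2·R3
  [ 1  0  0  |  -5 ]
  [ 0  1  0  |   1 ]
  [ 0  0  1  |  -3 ]
Reading off the last column: u = -5, v = 1, w = -3.

(-5, 1, -3)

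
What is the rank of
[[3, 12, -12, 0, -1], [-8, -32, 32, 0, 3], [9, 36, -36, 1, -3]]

rank = 3

Multiply R1 by 1/3.
  [  1    4   -4  0  -1/3 ]
  [ -8  -32   32  0     3 ]
  [  9   36  -36  1    -3 ]
Add 8 times R1 to R2.
  [ 1   4   -4  0  -1/3 ]
  [ 0   0    0  0   1/3 ]
  [ 9  36  -36  1    -3 ]
Subtract 9 times R1 from R3.
  [ 1  4  -4  0  -1/3 ]
  [ 0  0   0  0   1/3 ]
  [ 0  0   0  1     0 ]
Swap R2 and R3.
  [ 1  4  -4  0  -1/3 ]
  [ 0  0   0  1     0 ]
  [ 0  0   0  0   1/3 ]
Multiply R3 by 3.
  [ 1  4  -4  0  -1/3 ]
  [ 0  0   0  1     0 ]
  [ 0  0   0  0     1 ]
Add 1/3 times R3 to R1.
  [ 1  4  -4  0  0 ]
  [ 0  0   0  1  0 ]
  [ 0  0   0  0  1 ]
The reduced form has 3 nonzero rows.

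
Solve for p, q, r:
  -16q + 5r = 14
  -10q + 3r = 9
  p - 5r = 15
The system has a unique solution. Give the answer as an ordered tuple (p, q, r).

Form the augmented matrix and row-reduce:
  [ 0  -16   5  |  14 ]
  [ 0  -10   3  |   9 ]
  [ 1    0  -5  |  15 ]
R1 <-> R3
  [ 1    0  -5  |  15 ]
  [ 0  -10   3  |   9 ]
  [ 0  -16   5  |  14 ]
R2 → -1/10·R2
  [ 1    0     -5  |     15 ]
  [ 0    1  -3/10  |  -9/10 ]
  [ 0  -16      5  |     14 ]
R3 → R3 + 16·R2
  [ 1  0     -5  |     15 ]
  [ 0  1  -3/10  |  -9/10 ]
  [ 0  0    1/5  |   -2/5 ]
R3 → 5·R3
  [ 1  0     -5  |     15 ]
  [ 0  1  -3/10  |  -9/10 ]
  [ 0  0      1  |     -2 ]
R2 → R2 + 3/10·R3
  [ 1  0  -5  |    15 ]
  [ 0  1   0  |  -3/2 ]
  [ 0  0   1  |    -2 ]
R1 → R1 + 5·R3
  [ 1  0  0  |     5 ]
  [ 0  1  0  |  -3/2 ]
  [ 0  0  1  |    -2 ]
Reading off the last column: p = 5, q = -3/2, r = -2.

(5, -3/2, -2)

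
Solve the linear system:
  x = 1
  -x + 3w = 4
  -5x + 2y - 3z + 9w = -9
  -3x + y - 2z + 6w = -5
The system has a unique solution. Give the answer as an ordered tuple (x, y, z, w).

(1, -2, 5, 5/3)

Form the augmented matrix and row-reduce:
  [  1  0   0  0  |   1 ]
  [ -1  0   0  3  |   4 ]
  [ -5  2  -3  9  |  -9 ]
  [ -3  1  -2  6  |  -5 ]
ρ2 := ρ2 + ρ1
  [  1  0   0  0  |   1 ]
  [  0  0   0  3  |   5 ]
  [ -5  2  -3  9  |  -9 ]
  [ -3  1  -2  6  |  -5 ]
ρ3 := ρ3 + 5·ρ1
  [  1  0   0  0  |   1 ]
  [  0  0   0  3  |   5 ]
  [  0  2  -3  9  |  -4 ]
  [ -3  1  -2  6  |  -5 ]
ρ4 := ρ4 + 3·ρ1
  [ 1  0   0  0  |   1 ]
  [ 0  0   0  3  |   5 ]
  [ 0  2  -3  9  |  -4 ]
  [ 0  1  -2  6  |  -2 ]
ρ2 ↔ ρ3
  [ 1  0   0  0  |   1 ]
  [ 0  2  -3  9  |  -4 ]
  [ 0  0   0  3  |   5 ]
  [ 0  1  -2  6  |  -2 ]
ρ2 := 1/2·ρ2
  [ 1  0     0    0  |   1 ]
  [ 0  1  -3/2  9/2  |  -2 ]
  [ 0  0     0    3  |   5 ]
  [ 0  1    -2    6  |  -2 ]
ρ4 := ρ4 − ρ2
  [ 1  0     0    0  |   1 ]
  [ 0  1  -3/2  9/2  |  -2 ]
  [ 0  0     0    3  |   5 ]
  [ 0  0  -1/2  3/2  |   0 ]
ρ3 ↔ ρ4
  [ 1  0     0    0  |   1 ]
  [ 0  1  -3/2  9/2  |  -2 ]
  [ 0  0  -1/2  3/2  |   0 ]
  [ 0  0     0    3  |   5 ]
ρ3 := -2·ρ3
  [ 1  0     0    0  |   1 ]
  [ 0  1  -3/2  9/2  |  -2 ]
  [ 0  0     1   -3  |   0 ]
  [ 0  0     0    3  |   5 ]
ρ4 := 1/3·ρ4
  [ 1  0     0    0  |    1 ]
  [ 0  1  -3/2  9/2  |   -2 ]
  [ 0  0     1   -3  |    0 ]
  [ 0  0     0    1  |  5/3 ]
ρ3 := ρ3 + 3·ρ4
  [ 1  0     0    0  |    1 ]
  [ 0  1  -3/2  9/2  |   -2 ]
  [ 0  0     1    0  |    5 ]
  [ 0  0     0    1  |  5/3 ]
ρ2 := ρ2 − 9/2·ρ4
  [ 1  0     0  0  |      1 ]
  [ 0  1  -3/2  0  |  -19/2 ]
  [ 0  0     1  0  |      5 ]
  [ 0  0     0  1  |    5/3 ]
ρ2 := ρ2 + 3/2·ρ3
  [ 1  0  0  0  |    1 ]
  [ 0  1  0  0  |   -2 ]
  [ 0  0  1  0  |    5 ]
  [ 0  0  0  1  |  5/3 ]
Reading off the last column: x = 1, y = -2, z = 5, w = 5/3.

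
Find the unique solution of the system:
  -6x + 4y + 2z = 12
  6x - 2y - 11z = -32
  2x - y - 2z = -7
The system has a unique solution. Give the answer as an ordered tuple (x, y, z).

Form the augmented matrix and row-reduce:
  [ -6   4    2  |   12 ]
  [  6  -2  -11  |  -32 ]
  [  2  -1   -2  |   -7 ]
Multiply R1 by -1/6.
Subtract 6 times R1 from R2.
Subtract 2 times R1 from R3.
Multiply R2 by 1/2.
Subtract 1/3 times R2 from R3.
Multiply R3 by 6.
Add 9/2 times R3 to R2.
Add 1/3 times R3 to R1.
Add 2/3 times R2 to R1.
Reading off the last column: x = -2, y = -1, z = 2.

(-2, -1, 2)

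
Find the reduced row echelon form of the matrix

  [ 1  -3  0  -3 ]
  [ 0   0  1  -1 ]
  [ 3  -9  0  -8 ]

[[1, -3, 0, 0], [0, 0, 1, 0], [0, 0, 0, 1]]

R3 → R3 − 3·R1
  [ 1  -3  0  -3 ]
  [ 0   0  1  -1 ]
  [ 0   0  0   1 ]
R2 → R2 + R3
  [ 1  -3  0  -3 ]
  [ 0   0  1   0 ]
  [ 0   0  0   1 ]
R1 → R1 + 3·R3
  [ 1  -3  0  0 ]
  [ 0   0  1  0 ]
  [ 0   0  0  1 ]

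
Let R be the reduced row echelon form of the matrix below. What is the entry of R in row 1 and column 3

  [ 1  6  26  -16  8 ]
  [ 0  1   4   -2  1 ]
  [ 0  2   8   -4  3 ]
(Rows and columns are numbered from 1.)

Subtract 2 times ρ2 from ρ3.
  [ 1  6  26  -16  8 ]
  [ 0  1   4   -2  1 ]
  [ 0  0   0    0  1 ]
Subtract ρ3 from ρ2.
  [ 1  6  26  -16  8 ]
  [ 0  1   4   -2  0 ]
  [ 0  0   0    0  1 ]
Subtract 8 times ρ3 from ρ1.
  [ 1  6  26  -16  0 ]
  [ 0  1   4   -2  0 ]
  [ 0  0   0    0  1 ]
Subtract 6 times ρ2 from ρ1.
  [ 1  0  2  -4  0 ]
  [ 0  1  4  -2  0 ]
  [ 0  0  0   0  1 ]

2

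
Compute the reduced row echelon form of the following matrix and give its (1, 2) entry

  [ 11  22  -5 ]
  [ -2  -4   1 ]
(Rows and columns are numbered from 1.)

2

r1 ← 1/11·r1
r2 ← r2 + 2·r1
r2 ← 11·r2
r1 ← r1 + 5/11·r2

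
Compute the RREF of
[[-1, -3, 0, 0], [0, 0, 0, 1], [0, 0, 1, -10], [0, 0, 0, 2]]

r1 ← -1·r1
  [ 1  3  0    0 ]
  [ 0  0  0    1 ]
  [ 0  0  1  -10 ]
  [ 0  0  0    2 ]
r2 <=> r3
  [ 1  3  0    0 ]
  [ 0  0  1  -10 ]
  [ 0  0  0    1 ]
  [ 0  0  0    2 ]
r4 ← r4 − 2·r3
  [ 1  3  0    0 ]
  [ 0  0  1  -10 ]
  [ 0  0  0    1 ]
  [ 0  0  0    0 ]
r2 ← r2 + 10·r3
  [ 1  3  0  0 ]
  [ 0  0  1  0 ]
  [ 0  0  0  1 ]
  [ 0  0  0  0 ]

[[1, 3, 0, 0], [0, 0, 1, 0], [0, 0, 0, 1], [0, 0, 0, 0]]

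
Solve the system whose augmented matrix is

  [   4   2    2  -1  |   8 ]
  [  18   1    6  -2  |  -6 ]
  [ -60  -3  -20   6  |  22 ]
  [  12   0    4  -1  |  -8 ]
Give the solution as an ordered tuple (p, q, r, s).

Multiply ρ1 by 1/4.
  [   1  1/2  1/2  -1/4  |   2 ]
  [  18    1    6    -2  |  -6 ]
  [ -60   -3  -20     6  |  22 ]
  [  12    0    4    -1  |  -8 ]
Subtract 18 times ρ1 from ρ2.
  [   1  1/2  1/2  -1/4  |    2 ]
  [   0   -8   -3   5/2  |  -42 ]
  [ -60   -3  -20     6  |   22 ]
  [  12    0    4    -1  |   -8 ]
Add 60 times ρ1 to ρ3.
  [  1  1/2  1/2  -1/4  |    2 ]
  [  0   -8   -3   5/2  |  -42 ]
  [  0   27   10    -9  |  142 ]
  [ 12    0    4    -1  |   -8 ]
Subtract 12 times ρ1 from ρ4.
  [ 1  1/2  1/2  -1/4  |    2 ]
  [ 0   -8   -3   5/2  |  -42 ]
  [ 0   27   10    -9  |  142 ]
  [ 0   -6   -2     2  |  -32 ]
Multiply ρ2 by -1/8.
  [ 1  1/2  1/2   -1/4  |     2 ]
  [ 0    1  3/8  -5/16  |  21/4 ]
  [ 0   27   10     -9  |   142 ]
  [ 0   -6   -2      2  |   -32 ]
Subtract 27 times ρ2 from ρ3.
  [ 1  1/2   1/2   -1/4  |     2 ]
  [ 0    1   3/8  -5/16  |  21/4 ]
  [ 0    0  -1/8  -9/16  |   1/4 ]
  [ 0   -6    -2      2  |   -32 ]
Add 6 times ρ2 to ρ4.
  [ 1  1/2   1/2   -1/4  |     2 ]
  [ 0    1   3/8  -5/16  |  21/4 ]
  [ 0    0  -1/8  -9/16  |   1/4 ]
  [ 0    0   1/4    1/8  |  -1/2 ]
Multiply ρ3 by -8.
  [ 1  1/2  1/2   -1/4  |     2 ]
  [ 0    1  3/8  -5/16  |  21/4 ]
  [ 0    0    1    9/2  |    -2 ]
  [ 0    0  1/4    1/8  |  -1/2 ]
Subtract 1/4 times ρ3 from ρ4.
  [ 1  1/2  1/2   -1/4  |     2 ]
  [ 0    1  3/8  -5/16  |  21/4 ]
  [ 0    0    1    9/2  |    -2 ]
  [ 0    0    0     -1  |     0 ]
Multiply ρ4 by -1.
  [ 1  1/2  1/2   -1/4  |     2 ]
  [ 0    1  3/8  -5/16  |  21/4 ]
  [ 0    0    1    9/2  |    -2 ]
  [ 0    0    0      1  |     0 ]
Subtract 9/2 times ρ4 from ρ3.
  [ 1  1/2  1/2   -1/4  |     2 ]
  [ 0    1  3/8  -5/16  |  21/4 ]
  [ 0    0    1      0  |    -2 ]
  [ 0    0    0      1  |     0 ]
Add 5/16 times ρ4 to ρ2.
  [ 1  1/2  1/2  -1/4  |     2 ]
  [ 0    1  3/8     0  |  21/4 ]
  [ 0    0    1     0  |    -2 ]
  [ 0    0    0     1  |     0 ]
Add 1/4 times ρ4 to ρ1.
  [ 1  1/2  1/2  0  |     2 ]
  [ 0    1  3/8  0  |  21/4 ]
  [ 0    0    1  0  |    -2 ]
  [ 0    0    0  1  |     0 ]
Subtract 3/8 times ρ3 from ρ2.
  [ 1  1/2  1/2  0  |   2 ]
  [ 0    1    0  0  |   6 ]
  [ 0    0    1  0  |  -2 ]
  [ 0    0    0  1  |   0 ]
Subtract 1/2 times ρ3 from ρ1.
  [ 1  1/2  0  0  |   3 ]
  [ 0    1  0  0  |   6 ]
  [ 0    0  1  0  |  -2 ]
  [ 0    0  0  1  |   0 ]
Subtract 1/2 times ρ2 from ρ1.
  [ 1  0  0  0  |   0 ]
  [ 0  1  0  0  |   6 ]
  [ 0  0  1  0  |  -2 ]
  [ 0  0  0  1  |   0 ]
Reading off the last column: p = 0, q = 6, r = -2, s = 0.

(0, 6, -2, 0)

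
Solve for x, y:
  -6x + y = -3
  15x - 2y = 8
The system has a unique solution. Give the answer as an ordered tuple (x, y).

(2/3, 1)

Form the augmented matrix and row-reduce:
  [ -6   1  |  -3 ]
  [ 15  -2  |   8 ]
ρ1 ← -1/6·ρ1
  [  1  -1/6  |  1/2 ]
  [ 15    -2  |    8 ]
ρ2 ← ρ2 − 15·ρ1
  [ 1  -1/6  |  1/2 ]
  [ 0   1/2  |  1/2 ]
ρ2 ← 2·ρ2
  [ 1  -1/6  |  1/2 ]
  [ 0     1  |    1 ]
ρ1 ← ρ1 + 1/6·ρ2
  [ 1  0  |  2/3 ]
  [ 0  1  |    1 ]
Reading off the last column: x = 2/3, y = 1.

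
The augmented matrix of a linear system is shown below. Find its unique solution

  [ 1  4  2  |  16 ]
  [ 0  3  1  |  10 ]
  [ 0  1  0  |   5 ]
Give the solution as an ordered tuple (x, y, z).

(6, 5, -5)

ρ2 := 1/3·ρ2
  [ 1  4    2  |    16 ]
  [ 0  1  1/3  |  10/3 ]
  [ 0  1    0  |     5 ]
ρ3 := ρ3 − ρ2
  [ 1  4     2  |    16 ]
  [ 0  1   1/3  |  10/3 ]
  [ 0  0  -1/3  |   5/3 ]
ρ3 := -3·ρ3
  [ 1  4    2  |    16 ]
  [ 0  1  1/3  |  10/3 ]
  [ 0  0    1  |    -5 ]
ρ2 := ρ2 − 1/3·ρ3
  [ 1  4  2  |  16 ]
  [ 0  1  0  |   5 ]
  [ 0  0  1  |  -5 ]
ρ1 := ρ1 − 2·ρ3
  [ 1  4  0  |  26 ]
  [ 0  1  0  |   5 ]
  [ 0  0  1  |  -5 ]
ρ1 := ρ1 − 4·ρ2
  [ 1  0  0  |   6 ]
  [ 0  1  0  |   5 ]
  [ 0  0  1  |  -5 ]
Reading off the last column: x = 6, y = 5, z = -5.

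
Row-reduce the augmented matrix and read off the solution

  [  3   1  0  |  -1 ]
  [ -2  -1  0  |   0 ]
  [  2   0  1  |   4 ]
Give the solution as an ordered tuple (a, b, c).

Multiply ρ1 by 1/3.
  [  1  1/3  0  |  -1/3 ]
  [ -2   -1  0  |     0 ]
  [  2    0  1  |     4 ]
Add 2 times ρ1 to ρ2.
  [ 1   1/3  0  |  -1/3 ]
  [ 0  -1/3  0  |  -2/3 ]
  [ 2     0  1  |     4 ]
Subtract 2 times ρ1 from ρ3.
  [ 1   1/3  0  |  -1/3 ]
  [ 0  -1/3  0  |  -2/3 ]
  [ 0  -2/3  1  |  14/3 ]
Multiply ρ2 by -3.
  [ 1   1/3  0  |  -1/3 ]
  [ 0     1  0  |     2 ]
  [ 0  -2/3  1  |  14/3 ]
Add 2/3 times ρ2 to ρ3.
  [ 1  1/3  0  |  -1/3 ]
  [ 0    1  0  |     2 ]
  [ 0    0  1  |     6 ]
Subtract 1/3 times ρ2 from ρ1.
  [ 1  0  0  |  -1 ]
  [ 0  1  0  |   2 ]
  [ 0  0  1  |   6 ]
Reading off the last column: a = -1, b = 2, c = 6.

(-1, 2, 6)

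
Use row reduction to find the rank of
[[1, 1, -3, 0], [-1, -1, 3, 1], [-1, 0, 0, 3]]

rank = 3

r2 → r2 + r1
  [  1  1  -3  0 ]
  [  0  0   0  1 ]
  [ -1  0   0  3 ]
r3 → r3 + r1
  [ 1  1  -3  0 ]
  [ 0  0   0  1 ]
  [ 0  1  -3  3 ]
r2 <=> r3
  [ 1  1  -3  0 ]
  [ 0  1  -3  3 ]
  [ 0  0   0  1 ]
r2 → r2 − 3·r3
  [ 1  1  -3  0 ]
  [ 0  1  -3  0 ]
  [ 0  0   0  1 ]
r1 → r1 − r2
  [ 1  0   0  0 ]
  [ 0  1  -3  0 ]
  [ 0  0   0  1 ]
The reduced form has 3 nonzero rows.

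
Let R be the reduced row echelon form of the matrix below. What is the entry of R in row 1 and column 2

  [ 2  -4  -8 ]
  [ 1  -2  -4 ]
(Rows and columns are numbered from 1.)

r1 := 1/2·r1
  [ 1  -2  -4 ]
  [ 1  -2  -4 ]
r2 := r2 − r1
  [ 1  -2  -4 ]
  [ 0   0   0 ]

-2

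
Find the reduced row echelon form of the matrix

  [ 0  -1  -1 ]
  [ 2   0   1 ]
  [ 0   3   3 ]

r1 <=> r2
  [ 2   0   1 ]
  [ 0  -1  -1 ]
  [ 0   3   3 ]
r1 := 1/2·r1
  [ 1   0  1/2 ]
  [ 0  -1   -1 ]
  [ 0   3    3 ]
r2 := -1·r2
  [ 1  0  1/2 ]
  [ 0  1    1 ]
  [ 0  3    3 ]
r3 := r3 − 3·r2
  [ 1  0  1/2 ]
  [ 0  1    1 ]
  [ 0  0    0 ]

[[1, 0, 1/2], [0, 1, 1], [0, 0, 0]]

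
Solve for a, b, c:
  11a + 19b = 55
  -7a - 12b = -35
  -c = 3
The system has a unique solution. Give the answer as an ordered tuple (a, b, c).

Form the augmented matrix and row-reduce:
  [ 11   19   0  |   55 ]
  [ -7  -12   0  |  -35 ]
  [  0    0  -1  |    3 ]
Multiply ρ1 by 1/11.
  [  1  19/11   0  |    5 ]
  [ -7    -12   0  |  -35 ]
  [  0      0  -1  |    3 ]
Add 7 times ρ1 to ρ2.
  [ 1  19/11   0  |  5 ]
  [ 0   1/11   0  |  0 ]
  [ 0      0  -1  |  3 ]
Multiply ρ2 by 11.
  [ 1  19/11   0  |  5 ]
  [ 0      1   0  |  0 ]
  [ 0      0  -1  |  3 ]
Multiply ρ3 by -1.
  [ 1  19/11  0  |   5 ]
  [ 0      1  0  |   0 ]
  [ 0      0  1  |  -3 ]
Subtract 19/11 times ρ2 from ρ1.
  [ 1  0  0  |   5 ]
  [ 0  1  0  |   0 ]
  [ 0  0  1  |  -3 ]
Reading off the last column: a = 5, b = 0, c = -3.

(5, 0, -3)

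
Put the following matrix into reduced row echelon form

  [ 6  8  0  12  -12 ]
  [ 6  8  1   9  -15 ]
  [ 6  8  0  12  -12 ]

Multiply ρ1 by 1/6.
  [ 1  4/3  0   2   -2 ]
  [ 6    8  1   9  -15 ]
  [ 6    8  0  12  -12 ]
Subtract 6 times ρ1 from ρ2.
  [ 1  4/3  0   2   -2 ]
  [ 0    0  1  -3   -3 ]
  [ 6    8  0  12  -12 ]
Subtract 6 times ρ1 from ρ3.
  [ 1  4/3  0   2  -2 ]
  [ 0    0  1  -3  -3 ]
  [ 0    0  0   0   0 ]

[[1, 4/3, 0, 2, -2], [0, 0, 1, -3, -3], [0, 0, 0, 0, 0]]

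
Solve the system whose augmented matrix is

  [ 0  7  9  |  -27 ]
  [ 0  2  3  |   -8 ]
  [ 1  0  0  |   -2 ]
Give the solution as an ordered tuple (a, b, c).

(-2, -3, -2/3)

ρ1 ↔ ρ3
  [ 1  0  0  |   -2 ]
  [ 0  2  3  |   -8 ]
  [ 0  7  9  |  -27 ]
ρ2 := 1/2·ρ2
  [ 1  0    0  |   -2 ]
  [ 0  1  3/2  |   -4 ]
  [ 0  7    9  |  -27 ]
ρ3 := ρ3 − 7·ρ2
  [ 1  0     0  |  -2 ]
  [ 0  1   3/2  |  -4 ]
  [ 0  0  -3/2  |   1 ]
ρ3 := -2/3·ρ3
  [ 1  0    0  |    -2 ]
  [ 0  1  3/2  |    -4 ]
  [ 0  0    1  |  -2/3 ]
ρ2 := ρ2 − 3/2·ρ3
  [ 1  0  0  |    -2 ]
  [ 0  1  0  |    -3 ]
  [ 0  0  1  |  -2/3 ]
Reading off the last column: a = -2, b = -3, c = -2/3.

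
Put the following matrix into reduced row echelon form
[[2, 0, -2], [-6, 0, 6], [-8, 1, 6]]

[[1, 0, -1], [0, 1, -2], [0, 0, 0]]

r1 -> 1/2·r1
  [  1  0  -1 ]
  [ -6  0   6 ]
  [ -8  1   6 ]
r2 -> r2 + 6·r1
  [  1  0  -1 ]
  [  0  0   0 ]
  [ -8  1   6 ]
r3 -> r3 + 8·r1
  [ 1  0  -1 ]
  [ 0  0   0 ]
  [ 0  1  -2 ]
r2 <=> r3
  [ 1  0  -1 ]
  [ 0  1  -2 ]
  [ 0  0   0 ]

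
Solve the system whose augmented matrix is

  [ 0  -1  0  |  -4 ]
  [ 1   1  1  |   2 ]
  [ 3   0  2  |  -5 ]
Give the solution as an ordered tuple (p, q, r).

(-1, 4, -1)

R1 ↔ R2
  [ 1   1  1  |   2 ]
  [ 0  -1  0  |  -4 ]
  [ 3   0  2  |  -5 ]
R3 -> R3 − 3·R1
  [ 1   1   1  |    2 ]
  [ 0  -1   0  |   -4 ]
  [ 0  -3  -1  |  -11 ]
R2 -> -1·R2
  [ 1   1   1  |    2 ]
  [ 0   1   0  |    4 ]
  [ 0  -3  -1  |  -11 ]
R3 -> R3 + 3·R2
  [ 1  1   1  |  2 ]
  [ 0  1   0  |  4 ]
  [ 0  0  -1  |  1 ]
R3 -> -1·R3
  [ 1  1  1  |   2 ]
  [ 0  1  0  |   4 ]
  [ 0  0  1  |  -1 ]
R1 -> R1 − R3
  [ 1  1  0  |   3 ]
  [ 0  1  0  |   4 ]
  [ 0  0  1  |  -1 ]
R1 -> R1 − R2
  [ 1  0  0  |  -1 ]
  [ 0  1  0  |   4 ]
  [ 0  0  1  |  -1 ]
Reading off the last column: p = -1, q = 4, r = -1.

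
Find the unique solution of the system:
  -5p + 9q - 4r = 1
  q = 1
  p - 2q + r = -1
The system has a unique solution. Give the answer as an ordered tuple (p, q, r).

(4, 1, -3)

Form the augmented matrix and row-reduce:
  [ -5   9  -4  |   1 ]
  [  0   1   0  |   1 ]
  [  1  -2   1  |  -1 ]
R1 ← -1/5·R1
  [ 1  -9/5  4/5  |  -1/5 ]
  [ 0     1    0  |     1 ]
  [ 1    -2    1  |    -1 ]
R3 ← R3 − R1
  [ 1  -9/5  4/5  |  -1/5 ]
  [ 0     1    0  |     1 ]
  [ 0  -1/5  1/5  |  -4/5 ]
R3 ← R3 + 1/5·R2
  [ 1  -9/5  4/5  |  -1/5 ]
  [ 0     1    0  |     1 ]
  [ 0     0  1/5  |  -3/5 ]
R3 ← 5·R3
  [ 1  -9/5  4/5  |  -1/5 ]
  [ 0     1    0  |     1 ]
  [ 0     0    1  |    -3 ]
R1 ← R1 − 4/5·R3
  [ 1  -9/5  0  |  11/5 ]
  [ 0     1  0  |     1 ]
  [ 0     0  1  |    -3 ]
R1 ← R1 + 9/5·R2
  [ 1  0  0  |   4 ]
  [ 0  1  0  |   1 ]
  [ 0  0  1  |  -3 ]
Reading off the last column: p = 4, q = 1, r = -3.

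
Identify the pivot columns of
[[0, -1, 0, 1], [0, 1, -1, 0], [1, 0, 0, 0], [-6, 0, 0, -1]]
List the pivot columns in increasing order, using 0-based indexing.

0, 1, 2, 3

R1 <=> R3
  [  1   0   0   0 ]
  [  0   1  -1   0 ]
  [  0  -1   0   1 ]
  [ -6   0   0  -1 ]
R4 ← R4 + 6·R1
  [ 1   0   0   0 ]
  [ 0   1  -1   0 ]
  [ 0  -1   0   1 ]
  [ 0   0   0  -1 ]
R3 ← R3 + R2
  [ 1  0   0   0 ]
  [ 0  1  -1   0 ]
  [ 0  0  -1   1 ]
  [ 0  0   0  -1 ]
R3 ← -1·R3
  [ 1  0   0   0 ]
  [ 0  1  -1   0 ]
  [ 0  0   1  -1 ]
  [ 0  0   0  -1 ]
R4 ← -1·R4
  [ 1  0   0   0 ]
  [ 0  1  -1   0 ]
  [ 0  0   1  -1 ]
  [ 0  0   0   1 ]
R3 ← R3 + R4
  [ 1  0   0  0 ]
  [ 0  1  -1  0 ]
  [ 0  0   1  0 ]
  [ 0  0   0  1 ]
R2 ← R2 + R3
  [ 1  0  0  0 ]
  [ 0  1  0  0 ]
  [ 0  0  1  0 ]
  [ 0  0  0  1 ]
Pivot columns are the columns containing a leading 1.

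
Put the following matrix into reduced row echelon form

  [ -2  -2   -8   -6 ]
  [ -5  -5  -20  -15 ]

[[1, 1, 4, 3], [0, 0, 0, 0]]

Multiply R1 by -1/2.
Add 5 times R1 to R2.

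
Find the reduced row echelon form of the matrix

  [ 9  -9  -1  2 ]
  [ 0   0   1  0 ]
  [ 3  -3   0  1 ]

R1 ← 1/9·R1
  [ 1  -1  -1/9  2/9 ]
  [ 0   0     1    0 ]
  [ 3  -3     0    1 ]
R3 ← R3 − 3·R1
  [ 1  -1  -1/9  2/9 ]
  [ 0   0     1    0 ]
  [ 0   0   1/3  1/3 ]
R3 ← R3 − 1/3·R2
  [ 1  -1  -1/9  2/9 ]
  [ 0   0     1    0 ]
  [ 0   0     0  1/3 ]
R3 ← 3·R3
  [ 1  -1  -1/9  2/9 ]
  [ 0   0     1    0 ]
  [ 0   0     0    1 ]
R1 ← R1 − 2/9·R3
  [ 1  -1  -1/9  0 ]
  [ 0   0     1  0 ]
  [ 0   0     0  1 ]
R1 ← R1 + 1/9·R2
  [ 1  -1  0  0 ]
  [ 0   0  1  0 ]
  [ 0   0  0  1 ]

[[1, -1, 0, 0], [0, 0, 1, 0], [0, 0, 0, 1]]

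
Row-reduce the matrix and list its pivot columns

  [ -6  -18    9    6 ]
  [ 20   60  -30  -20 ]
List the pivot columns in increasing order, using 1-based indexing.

1

ρ1 ← -1/6·ρ1
  [  1   3  -3/2   -1 ]
  [ 20  60   -30  -20 ]
ρ2 ← ρ2 − 20·ρ1
  [ 1  3  -3/2  -1 ]
  [ 0  0     0   0 ]
Pivot columns are the columns containing a leading 1.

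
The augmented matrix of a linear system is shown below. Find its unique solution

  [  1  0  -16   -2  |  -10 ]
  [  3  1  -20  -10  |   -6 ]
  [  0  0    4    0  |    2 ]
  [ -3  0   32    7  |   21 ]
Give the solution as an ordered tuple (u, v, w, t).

R2 ← R2 − 3·R1
  [  1  0  -16  -2  |  -10 ]
  [  0  1   28  -4  |   24 ]
  [  0  0    4   0  |    2 ]
  [ -3  0   32   7  |   21 ]
R4 ← R4 + 3·R1
  [ 1  0  -16  -2  |  -10 ]
  [ 0  1   28  -4  |   24 ]
  [ 0  0    4   0  |    2 ]
  [ 0  0  -16   1  |   -9 ]
R3 ← 1/4·R3
  [ 1  0  -16  -2  |  -10 ]
  [ 0  1   28  -4  |   24 ]
  [ 0  0    1   0  |  1/2 ]
  [ 0  0  -16   1  |   -9 ]
R4 ← R4 + 16·R3
  [ 1  0  -16  -2  |  -10 ]
  [ 0  1   28  -4  |   24 ]
  [ 0  0    1   0  |  1/2 ]
  [ 0  0    0   1  |   -1 ]
R2 ← R2 + 4·R4
  [ 1  0  -16  -2  |  -10 ]
  [ 0  1   28   0  |   20 ]
  [ 0  0    1   0  |  1/2 ]
  [ 0  0    0   1  |   -1 ]
R1 ← R1 + 2·R4
  [ 1  0  -16  0  |  -12 ]
  [ 0  1   28  0  |   20 ]
  [ 0  0    1  0  |  1/2 ]
  [ 0  0    0  1  |   -1 ]
R2 ← R2 − 28·R3
  [ 1  0  -16  0  |  -12 ]
  [ 0  1    0  0  |    6 ]
  [ 0  0    1  0  |  1/2 ]
  [ 0  0    0  1  |   -1 ]
R1 ← R1 + 16·R3
  [ 1  0  0  0  |   -4 ]
  [ 0  1  0  0  |    6 ]
  [ 0  0  1  0  |  1/2 ]
  [ 0  0  0  1  |   -1 ]
Reading off the last column: u = -4, v = 6, w = 1/2, t = -1.

(-4, 6, 1/2, -1)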